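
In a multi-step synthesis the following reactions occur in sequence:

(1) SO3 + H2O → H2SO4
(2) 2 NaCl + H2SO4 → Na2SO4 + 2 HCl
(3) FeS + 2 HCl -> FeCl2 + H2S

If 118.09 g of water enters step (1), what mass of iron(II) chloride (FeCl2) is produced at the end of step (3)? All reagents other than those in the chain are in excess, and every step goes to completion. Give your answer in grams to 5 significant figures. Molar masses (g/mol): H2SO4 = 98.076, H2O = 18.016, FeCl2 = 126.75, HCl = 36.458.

n(H2O) = 118.09 / 18.016 = 6.55473 mol.
Reaction (1): H2O→H2SO4 ratio 1:1 ⇒ n(H2SO4) = 6.55473 mol.
Reaction (2): H2SO4→HCl ratio 1:2 ⇒ n(HCl) = 13.1095 mol.
Reaction (3): HCl→FeCl2 ratio 2:1 ⇒ n(FeCl2) = 6.55473 mol.
Mass of FeCl2 = 6.55473 × 126.75 = 830.812 g.

830.81 g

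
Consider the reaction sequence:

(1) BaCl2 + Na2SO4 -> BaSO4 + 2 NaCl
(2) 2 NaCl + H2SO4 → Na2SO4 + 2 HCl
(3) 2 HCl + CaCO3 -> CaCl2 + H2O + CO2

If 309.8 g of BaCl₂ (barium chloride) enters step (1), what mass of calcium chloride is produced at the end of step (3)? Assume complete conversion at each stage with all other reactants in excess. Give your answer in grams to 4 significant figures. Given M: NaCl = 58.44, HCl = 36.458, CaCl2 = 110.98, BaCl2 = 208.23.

n(BaCl2) = 309.8 / 208.23 = 1.4878 mol.
Reaction (1): BaCl2→NaCl ratio 1:2 ⇒ n(NaCl) = 2.9756 mol.
Reaction (2): NaCl→HCl ratio 2:2 ⇒ n(HCl) = 2.9756 mol.
Reaction (3): HCl→CaCl2 ratio 2:1 ⇒ n(CaCl2) = 1.4878 mol.
Mass of CaCl2 = 1.4878 × 110.98 = 165.11 g.

165.1 g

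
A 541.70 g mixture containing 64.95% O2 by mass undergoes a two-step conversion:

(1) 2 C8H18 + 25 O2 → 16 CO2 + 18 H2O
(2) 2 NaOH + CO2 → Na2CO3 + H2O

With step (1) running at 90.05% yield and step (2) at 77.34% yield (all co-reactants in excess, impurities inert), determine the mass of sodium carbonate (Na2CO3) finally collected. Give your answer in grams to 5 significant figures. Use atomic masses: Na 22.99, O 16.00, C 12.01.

Pure O2 = 541.70 × 0.6495 = 351.834 g.
M(O2) = 2(16.00) = 32.00 g/mol.
M(Na2CO3) = 2(22.99) + 12.01 + 3(16.00) = 105.99 g/mol.
n(O2) = 351.834 / 32.00 = 10.9948 mol.
Step 1 (O2:CO2 = 25:16): theoretical n(CO2) = 7.03668 mol; at 90.05% yield, n(CO2) = 6.33653 mol.
Step 2 (CO2:Na2CO3 = 1:1): theoretical n(Na2CO3) = 6.33653 mol, so theoretical mass = 6.33653 × 105.99 = 671.609 g.
At 77.34% yield, actual mass of Na2CO3 = 671.609 × 0.7734 = 519.423 g.

519.42 g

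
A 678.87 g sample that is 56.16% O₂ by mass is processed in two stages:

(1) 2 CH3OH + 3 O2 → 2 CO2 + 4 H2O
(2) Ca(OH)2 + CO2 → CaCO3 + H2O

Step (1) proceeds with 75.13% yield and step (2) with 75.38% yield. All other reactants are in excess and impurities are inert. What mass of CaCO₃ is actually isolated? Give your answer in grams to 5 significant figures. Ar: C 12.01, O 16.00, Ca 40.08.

450.23 g

Pure O2 = 678.87 × 0.5616 = 381.253 g.
M(O2) = 2(16.00) = 32.00 g/mol.
M(CaCO3) = 40.08 + 12.01 + 3(16.00) = 100.09 g/mol.
n(O2) = 381.253 / 32.00 = 11.9142 mol.
Step 1 (O2:CO2 = 3:2): theoretical n(CO2) = 7.94278 mol; at 75.13% yield, n(CO2) = 5.96741 mol.
Step 2 (CO2:CaCO3 = 1:1): theoretical n(CaCO3) = 5.96741 mol, so theoretical mass = 5.96741 × 100.09 = 597.278 g.
At 75.38% yield, actual mass of CaCO3 = 597.278 × 0.7538 = 450.228 g.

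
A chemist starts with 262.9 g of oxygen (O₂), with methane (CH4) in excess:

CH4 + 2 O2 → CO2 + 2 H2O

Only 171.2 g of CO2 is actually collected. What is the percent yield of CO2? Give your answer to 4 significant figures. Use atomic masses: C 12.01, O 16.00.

M(O2) = 2(16.00) = 32.00 g/mol.
M(CO2) = 12.01 + 2(16.00) = 44.01 g/mol.
n(O2) = 262.90 g / 32.00 g/mol = 8.2156 mol.
From the equation the O2:CO2 mole ratio is 2:1, so n(CO2) = 8.2156 × 1/2 = 4.1078 mol.
Mass of CO2 = 4.1078 mol × 44.01 g/mol = 180.78 g.
This is the theoretical yield. Percent yield = 171.2 g / 180.78 g × 100% = 94.698%.

94.70 %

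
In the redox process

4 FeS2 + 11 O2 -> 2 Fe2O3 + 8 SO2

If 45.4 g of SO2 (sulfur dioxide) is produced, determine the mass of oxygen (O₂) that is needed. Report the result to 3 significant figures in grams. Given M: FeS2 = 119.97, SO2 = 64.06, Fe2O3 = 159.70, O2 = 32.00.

31.2 g

n(SO2) = 45.40 g / 64.06 g/mol = 0.7087 mol.
From the equation the SO2:O2 mole ratio is 8:11, so n(O2) = 0.7087 × 11/8 = 0.9745 mol.
Mass of O2 = 0.9745 mol × 32.00 g/mol = 31.18 g.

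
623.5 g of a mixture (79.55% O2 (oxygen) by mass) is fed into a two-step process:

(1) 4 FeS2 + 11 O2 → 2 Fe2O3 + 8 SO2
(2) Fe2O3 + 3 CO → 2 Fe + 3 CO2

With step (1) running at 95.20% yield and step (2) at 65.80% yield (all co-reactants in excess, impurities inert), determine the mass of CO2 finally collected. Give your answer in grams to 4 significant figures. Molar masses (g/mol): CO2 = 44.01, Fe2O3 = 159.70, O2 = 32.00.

Pure O2 = 623.5 × 0.7955 = 495.99 g.
n(O2) = 495.99 / 32.00 = 15.500 mol.
Step 1 (O2:Fe2O3 = 11:2): theoretical n(Fe2O3) = 2.8181 mol; at 95.20% yield, n(Fe2O3) = 2.6829 mol.
Step 2 (Fe2O3:CO2 = 1:3): theoretical n(CO2) = 8.0486 mol, so theoretical mass = 8.0486 × 44.01 = 354.22 g.
At 65.80% yield, actual mass of CO2 = 354.22 × 0.6580 = 233.08 g.

233.1 g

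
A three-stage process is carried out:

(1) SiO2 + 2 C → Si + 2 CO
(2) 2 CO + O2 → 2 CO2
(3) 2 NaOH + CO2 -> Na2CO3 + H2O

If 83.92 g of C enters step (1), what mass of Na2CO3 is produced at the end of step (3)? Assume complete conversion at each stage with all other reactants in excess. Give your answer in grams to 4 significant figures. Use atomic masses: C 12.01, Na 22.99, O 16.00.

M(C) = 12.01 g/mol.
M(Na2CO3) = 2(22.99) + 12.01 + 3(16.00) = 105.99 g/mol.
n(C) = 83.92 / 12.01 = 6.9875 mol.
Reaction (1): C→CO ratio 2:2 ⇒ n(CO) = 6.9875 mol.
Reaction (2): CO→CO2 ratio 2:2 ⇒ n(CO2) = 6.9875 mol.
Reaction (3): CO2→Na2CO3 ratio 1:1 ⇒ n(Na2CO3) = 6.9875 mol.
Mass of Na2CO3 = 6.9875 × 105.99 = 740.61 g.

740.6 g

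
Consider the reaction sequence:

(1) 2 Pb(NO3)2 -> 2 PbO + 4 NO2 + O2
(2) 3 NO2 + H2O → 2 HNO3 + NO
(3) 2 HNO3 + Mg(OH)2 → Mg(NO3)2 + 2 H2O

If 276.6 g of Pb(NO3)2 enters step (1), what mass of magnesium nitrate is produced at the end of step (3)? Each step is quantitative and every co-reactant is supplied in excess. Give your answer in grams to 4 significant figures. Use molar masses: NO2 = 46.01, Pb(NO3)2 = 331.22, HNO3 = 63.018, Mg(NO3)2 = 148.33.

82.58 g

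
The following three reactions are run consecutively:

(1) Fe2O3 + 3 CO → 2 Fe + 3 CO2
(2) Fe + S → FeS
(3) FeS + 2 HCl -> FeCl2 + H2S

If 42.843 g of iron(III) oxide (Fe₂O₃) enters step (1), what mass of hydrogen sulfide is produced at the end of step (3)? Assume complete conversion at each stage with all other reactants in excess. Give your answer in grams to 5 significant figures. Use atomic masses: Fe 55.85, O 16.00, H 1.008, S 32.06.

M(Fe2O3) = 2(55.85) + 3(16.00) = 159.70 g/mol.
M(H2S) = 2(1.008) + 32.06 = 34.076 g/mol.
n(Fe2O3) = 42.843 / 159.70 = 0.268272 mol.
Reaction (1): Fe2O3→Fe ratio 1:2 ⇒ n(Fe) = 0.536544 mol.
Reaction (2): Fe→FeS ratio 1:1 ⇒ n(FeS) = 0.536544 mol.
Reaction (3): FeS→H2S ratio 1:1 ⇒ n(H2S) = 0.536544 mol.
Mass of H2S = 0.536544 × 34.076 = 18.2833 g.

18.283 g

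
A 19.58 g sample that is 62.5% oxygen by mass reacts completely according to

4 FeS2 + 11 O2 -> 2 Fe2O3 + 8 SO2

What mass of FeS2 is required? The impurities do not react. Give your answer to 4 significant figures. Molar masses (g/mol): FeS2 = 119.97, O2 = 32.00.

16.68 g

Mass of pure O2 = 19.58 g × 0.625 = 12.238 g.
n(O2) = 12.238 g / 32.00 g/mol = 0.38242 mol.
From the equation the O2:FeS2 mole ratio is 11:4, so n(FeS2) = 0.38242 × 4/11 = 0.13906 mol.
Mass of FeS2 = 0.13906 mol × 119.97 g/mol = 16.683 g.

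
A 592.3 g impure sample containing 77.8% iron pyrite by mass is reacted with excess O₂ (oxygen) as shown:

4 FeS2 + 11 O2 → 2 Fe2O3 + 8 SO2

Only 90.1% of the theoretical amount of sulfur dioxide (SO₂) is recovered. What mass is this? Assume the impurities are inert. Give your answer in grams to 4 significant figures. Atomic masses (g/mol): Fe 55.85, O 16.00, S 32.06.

443.4 g

Pure FeS2 available = 592.3 g × 0.778 = 460.81 g.
M(FeS2) = 55.85 + 2(32.06) = 119.97 g/mol.
M(SO2) = 32.06 + 2(16.00) = 64.06 g/mol.
n(FeS2) = 460.81 g / 119.97 g/mol = 3.8410 mol.
From the equation the FeS2:SO2 mole ratio is 4:8, so n(SO2) = 3.8410 × 8/4 = 7.6821 mol.
Mass of SO2 = 7.6821 mol × 64.06 g/mol = 492.11 g.
Actual mass collected = 492.11 g × 0.901 = 443.39 g.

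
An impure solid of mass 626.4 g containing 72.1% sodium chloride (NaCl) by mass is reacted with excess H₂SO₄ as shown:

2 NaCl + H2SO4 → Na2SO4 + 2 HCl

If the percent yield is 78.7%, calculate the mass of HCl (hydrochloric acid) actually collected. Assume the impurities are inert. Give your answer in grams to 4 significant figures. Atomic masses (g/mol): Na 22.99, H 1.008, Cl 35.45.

Pure NaCl available = 626.4 g × 0.721 = 451.63 g.
M(NaCl) = 22.99 + 35.45 = 58.44 g/mol.
M(HCl) = 1.008 + 35.45 = 36.458 g/mol.
n(NaCl) = 451.63 g / 58.44 g/mol = 7.7282 mol.
From the equation the NaCl:HCl mole ratio is 2:2, so n(HCl) = 7.7282 × 2/2 = 7.7282 mol.
Mass of HCl = 7.7282 mol × 36.458 g/mol = 281.75 g.
Actual mass collected = 281.75 g × 0.787 = 221.74 g.

221.7 g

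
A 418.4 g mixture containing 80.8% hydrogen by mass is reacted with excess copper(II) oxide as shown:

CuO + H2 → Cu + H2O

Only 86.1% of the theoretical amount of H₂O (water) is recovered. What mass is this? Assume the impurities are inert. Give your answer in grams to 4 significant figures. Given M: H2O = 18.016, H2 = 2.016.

Pure H2 available = 418.4 g × 0.808 = 338.07 g.
n(H2) = 338.07 g / 2.016 g/mol = 167.69 mol.
From the equation the H2:H2O mole ratio is 1:1, so n(H2O) = 167.69 × 1/1 = 167.69 mol.
Mass of H2O = 167.69 mol × 18.016 g/mol = 3021.1 g.
Actual mass collected = 3021.1 g × 0.861 = 2601.2 g.

2601 g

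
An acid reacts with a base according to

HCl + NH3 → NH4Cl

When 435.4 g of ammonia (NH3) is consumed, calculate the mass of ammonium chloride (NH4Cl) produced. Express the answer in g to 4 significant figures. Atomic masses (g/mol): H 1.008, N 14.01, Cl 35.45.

1367 g

M(NH3) = 14.01 + 3(1.008) = 17.034 g/mol.
M(NH4Cl) = 14.01 + 4(1.008) + 35.45 = 53.492 g/mol.
n(NH3) = 435.40 g / 17.034 g/mol = 25.561 mol.
From the equation the NH3:NH4Cl mole ratio is 1:1, so n(NH4Cl) = 25.561 × 1/1 = 25.561 mol.
Mass of NH4Cl = 25.561 mol × 53.492 g/mol = 1367.3 g.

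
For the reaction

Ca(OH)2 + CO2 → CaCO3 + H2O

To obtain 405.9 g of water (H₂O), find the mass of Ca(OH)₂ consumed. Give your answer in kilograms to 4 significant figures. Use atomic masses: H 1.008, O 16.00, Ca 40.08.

M(H2O) = 2(1.008) + 16.00 = 18.016 g/mol.
M(Ca(OH)2) = 40.08 + 2(16.00) + 2(1.008) = 74.096 g/mol.
n(H2O) = 405.90 g / 18.016 g/mol = 22.530 mol.
From the equation the H2O:Ca(OH)2 mole ratio is 1:1, so n(Ca(OH)2) = 22.530 × 1/1 = 22.530 mol.
Mass of Ca(OH)2 = 22.530 mol × 74.096 g/mol = 1669.4 g.
Converting to kg: 1669.4 g = 1.669 kg.

1.669 kg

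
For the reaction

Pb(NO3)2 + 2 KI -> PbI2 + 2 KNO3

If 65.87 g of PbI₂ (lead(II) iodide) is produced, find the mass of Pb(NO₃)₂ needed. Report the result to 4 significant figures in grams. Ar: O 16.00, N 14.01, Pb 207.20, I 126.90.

47.33 g

M(PbI2) = 207.20 + 2(126.90) = 461.00 g/mol.
M(Pb(NO3)2) = 207.20 + 2(14.01) + 6(16.00) = 331.22 g/mol.
n(PbI2) = 65.870 g / 461.00 g/mol = 0.14289 mol.
From the equation the PbI2:Pb(NO3)2 mole ratio is 1:1, so n(Pb(NO3)2) = 0.14289 × 1/1 = 0.14289 mol.
Mass of Pb(NO3)2 = 0.14289 mol × 331.22 g/mol = 47.326 g.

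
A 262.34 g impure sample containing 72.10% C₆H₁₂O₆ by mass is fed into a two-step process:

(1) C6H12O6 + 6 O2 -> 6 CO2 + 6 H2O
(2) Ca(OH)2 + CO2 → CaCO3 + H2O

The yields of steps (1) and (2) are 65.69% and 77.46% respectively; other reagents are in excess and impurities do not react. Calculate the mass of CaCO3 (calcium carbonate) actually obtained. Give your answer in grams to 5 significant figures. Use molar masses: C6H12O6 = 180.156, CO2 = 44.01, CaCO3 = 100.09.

320.83 g

Pure C6H12O6 = 262.34 × 0.7210 = 189.147 g.
n(C6H12O6) = 189.147 / 180.156 = 1.04991 mol.
Step 1 (C6H12O6:CO2 = 1:6): theoretical n(CO2) = 6.29945 mol; at 65.69% yield, n(CO2) = 4.13811 mol.
Step 2 (CO2:CaCO3 = 1:1): theoretical n(CaCO3) = 4.13811 mol, so theoretical mass = 4.13811 × 100.09 = 414.183 g.
At 77.46% yield, actual mass of CaCO3 = 414.183 × 0.7746 = 320.826 g.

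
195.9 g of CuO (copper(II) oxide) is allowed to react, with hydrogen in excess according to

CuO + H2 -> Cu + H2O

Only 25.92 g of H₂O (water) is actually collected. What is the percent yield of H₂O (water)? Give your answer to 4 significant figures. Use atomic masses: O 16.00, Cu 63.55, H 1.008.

M(CuO) = 63.55 + 16.00 = 79.55 g/mol.
M(H2O) = 2(1.008) + 16.00 = 18.016 g/mol.
n(CuO) = 195.90 g / 79.55 g/mol = 2.4626 mol.
From the equation the CuO:H2O mole ratio is 1:1, so n(H2O) = 2.4626 × 1/1 = 2.4626 mol.
Mass of H2O = 2.4626 mol × 18.016 g/mol = 44.366 g.
This is the theoretical yield. Percent yield = 25.92 g / 44.366 g × 100% = 58.423%.

58.42 %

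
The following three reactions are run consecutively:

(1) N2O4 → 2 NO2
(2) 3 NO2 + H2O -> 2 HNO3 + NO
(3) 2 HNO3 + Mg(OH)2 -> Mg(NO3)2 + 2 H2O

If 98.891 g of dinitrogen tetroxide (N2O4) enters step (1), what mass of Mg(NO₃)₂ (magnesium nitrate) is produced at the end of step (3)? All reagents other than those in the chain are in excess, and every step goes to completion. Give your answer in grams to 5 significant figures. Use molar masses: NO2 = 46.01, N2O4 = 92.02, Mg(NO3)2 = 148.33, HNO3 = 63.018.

n(N2O4) = 98.891 / 92.02 = 1.07467 mol.
Reaction (1): N2O4→NO2 ratio 1:2 ⇒ n(NO2) = 2.14934 mol.
Reaction (2): NO2→HNO3 ratio 3:2 ⇒ n(HNO3) = 1.43289 mol.
Reaction (3): HNO3→Mg(NO3)2 ratio 2:1 ⇒ n(Mg(NO3)2) = 0.716446 mol.
Mass of Mg(NO3)2 = 0.716446 × 148.33 = 106.270 g.

106.27 g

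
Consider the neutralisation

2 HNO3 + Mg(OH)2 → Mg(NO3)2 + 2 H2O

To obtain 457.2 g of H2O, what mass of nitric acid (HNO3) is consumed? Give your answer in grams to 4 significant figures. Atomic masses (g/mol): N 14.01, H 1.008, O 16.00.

1599 g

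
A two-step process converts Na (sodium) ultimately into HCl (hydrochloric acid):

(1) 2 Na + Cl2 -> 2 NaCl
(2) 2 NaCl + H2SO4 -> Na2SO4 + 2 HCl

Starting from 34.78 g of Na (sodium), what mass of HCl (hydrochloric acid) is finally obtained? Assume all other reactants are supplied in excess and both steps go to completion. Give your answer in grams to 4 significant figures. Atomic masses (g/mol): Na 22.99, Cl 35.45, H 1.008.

M(Na) = 22.99 g/mol.
M(HCl) = 1.008 + 35.45 = 36.458 g/mol.
n(Na) = 34.780 / 22.99 = 1.5128 mol.
Step 1 gives a 2:2 ratio of Na to NaCl, so n(NaCl) = 1.5128 mol.
In step 2 the NaCl:HCl ratio is 2:2, so n(HCl) = 1.5128 mol.
Mass of HCl = 1.5128 × 36.458 = 55.155 g.

55.15 g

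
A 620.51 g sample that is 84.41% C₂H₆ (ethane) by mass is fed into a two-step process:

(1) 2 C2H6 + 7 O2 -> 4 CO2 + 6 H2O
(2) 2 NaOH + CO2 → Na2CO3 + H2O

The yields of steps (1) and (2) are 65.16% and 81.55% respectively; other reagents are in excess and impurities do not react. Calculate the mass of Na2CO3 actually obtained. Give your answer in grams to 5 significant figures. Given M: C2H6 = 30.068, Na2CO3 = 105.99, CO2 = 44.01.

1962.2 g

Pure C2H6 = 620.51 × 0.8441 = 523.772 g.
n(C2H6) = 523.772 / 30.068 = 17.4196 mol.
Step 1 (C2H6:CO2 = 2:4): theoretical n(CO2) = 34.8392 mol; at 65.16% yield, n(CO2) = 22.7012 mol.
Step 2 (CO2:Na2CO3 = 1:1): theoretical n(Na2CO3) = 22.7012 mol, so theoretical mass = 22.7012 × 105.99 = 2406.10 g.
At 81.55% yield, actual mass of Na2CO3 = 2406.10 × 0.8155 = 1962.18 g.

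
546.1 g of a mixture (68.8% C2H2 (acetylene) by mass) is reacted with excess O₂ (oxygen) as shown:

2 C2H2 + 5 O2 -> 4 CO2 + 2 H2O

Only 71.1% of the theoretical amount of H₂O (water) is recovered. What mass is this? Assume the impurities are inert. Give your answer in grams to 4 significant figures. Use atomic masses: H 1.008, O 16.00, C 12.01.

184.8 g

Pure C2H2 available = 546.1 g × 0.688 = 375.72 g.
M(C2H2) = 2(12.01) + 2(1.008) = 26.036 g/mol.
M(H2O) = 2(1.008) + 16.00 = 18.016 g/mol.
n(C2H2) = 375.72 g / 26.036 g/mol = 14.431 mol.
From the equation the C2H2:H2O mole ratio is 2:2, so n(H2O) = 14.431 × 2/2 = 14.431 mol.
Mass of H2O = 14.431 mol × 18.016 g/mol = 259.98 g.
Actual mass collected = 259.98 g × 0.711 = 184.85 g.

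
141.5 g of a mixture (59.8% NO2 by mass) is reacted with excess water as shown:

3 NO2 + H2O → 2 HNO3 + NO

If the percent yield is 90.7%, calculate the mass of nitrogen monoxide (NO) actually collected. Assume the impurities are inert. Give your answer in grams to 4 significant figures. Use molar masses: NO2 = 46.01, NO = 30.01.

Pure NO2 available = 141.5 g × 0.598 = 84.617 g.
n(NO2) = 84.617 g / 46.01 g/mol = 1.8391 mol.
From the equation the NO2:NO mole ratio is 3:1, so n(NO) = 1.8391 × 1/3 = 0.61303 mol.
Mass of NO = 0.61303 mol × 30.01 g/mol = 18.397 g.
Actual mass collected = 18.397 g × 0.907 = 16.686 g.

16.69 g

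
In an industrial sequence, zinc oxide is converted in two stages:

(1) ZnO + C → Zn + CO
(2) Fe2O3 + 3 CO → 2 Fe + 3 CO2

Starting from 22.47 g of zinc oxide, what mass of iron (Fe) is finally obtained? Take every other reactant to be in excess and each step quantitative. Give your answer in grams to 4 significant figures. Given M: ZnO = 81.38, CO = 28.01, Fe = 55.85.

n(ZnO) = 22.470 / 81.38 = 0.27611 mol.
Step 1 gives a 1:1 ratio of ZnO to CO, so n(CO) = 0.27611 mol.
In step 2 the CO:Fe ratio is 3:2, so n(Fe) = 0.18407 mol.
Mass of Fe = 0.18407 × 55.85 = 10.281 g.

10.28 g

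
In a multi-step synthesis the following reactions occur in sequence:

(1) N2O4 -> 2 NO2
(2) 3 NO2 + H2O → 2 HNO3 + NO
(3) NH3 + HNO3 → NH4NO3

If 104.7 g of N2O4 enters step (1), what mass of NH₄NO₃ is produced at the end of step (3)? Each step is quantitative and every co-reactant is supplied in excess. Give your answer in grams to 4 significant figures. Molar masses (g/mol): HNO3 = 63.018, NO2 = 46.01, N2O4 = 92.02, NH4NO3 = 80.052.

n(N2O4) = 104.7 / 92.02 = 1.1378 mol.
Reaction (1): N2O4→NO2 ratio 1:2 ⇒ n(NO2) = 2.2756 mol.
Reaction (2): NO2→HNO3 ratio 3:2 ⇒ n(HNO3) = 1.5171 mol.
Reaction (3): HNO3→NH4NO3 ratio 1:1 ⇒ n(NH4NO3) = 1.5171 mol.
Mass of NH4NO3 = 1.5171 × 80.052 = 121.44 g.

121.4 g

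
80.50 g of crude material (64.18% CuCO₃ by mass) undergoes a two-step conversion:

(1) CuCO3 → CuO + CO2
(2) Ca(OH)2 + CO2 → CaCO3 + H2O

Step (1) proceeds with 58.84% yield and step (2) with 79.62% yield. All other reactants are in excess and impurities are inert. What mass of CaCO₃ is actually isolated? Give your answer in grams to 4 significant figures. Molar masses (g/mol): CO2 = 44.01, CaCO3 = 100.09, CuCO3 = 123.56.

19.61 g

Pure CuCO3 = 80.50 × 0.6418 = 51.665 g.
n(CuCO3) = 51.665 / 123.56 = 0.41814 mol.
Step 1 (CuCO3:CO2 = 1:1): theoretical n(CO2) = 0.41814 mol; at 58.84% yield, n(CO2) = 0.24603 mol.
Step 2 (CO2:CaCO3 = 1:1): theoretical n(CaCO3) = 0.24603 mol, so theoretical mass = 0.24603 × 100.09 = 24.625 g.
At 79.62% yield, actual mass of CaCO3 = 24.625 × 0.7962 = 19.607 g.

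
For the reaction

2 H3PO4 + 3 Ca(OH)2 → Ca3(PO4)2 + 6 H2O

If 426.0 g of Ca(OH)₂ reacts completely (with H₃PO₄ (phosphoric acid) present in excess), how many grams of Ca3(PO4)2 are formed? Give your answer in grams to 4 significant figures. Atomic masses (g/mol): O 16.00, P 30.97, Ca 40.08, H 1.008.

594.4 g

M(Ca(OH)2) = 40.08 + 2(16.00) + 2(1.008) = 74.096 g/mol.
M(Ca3(PO4)2) = 3(40.08) + 2(30.97) + 8(16.00) = 310.18 g/mol.
n(Ca(OH)2) = 426.00 g / 74.096 g/mol = 5.7493 mol.
From the equation the Ca(OH)2:Ca3(PO4)2 mole ratio is 3:1, so n(Ca3(PO4)2) = 5.7493 × 1/3 = 1.9164 mol.
Mass of Ca3(PO4)2 = 1.9164 mol × 310.18 g/mol = 594.44 g.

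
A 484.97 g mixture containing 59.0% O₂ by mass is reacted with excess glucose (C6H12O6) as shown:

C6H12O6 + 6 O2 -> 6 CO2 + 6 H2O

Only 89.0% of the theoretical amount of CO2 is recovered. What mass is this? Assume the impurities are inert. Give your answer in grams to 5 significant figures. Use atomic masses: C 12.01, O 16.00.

Pure O2 available = 484.97 g × 0.590 = 286.132 g.
M(O2) = 2(16.00) = 32.00 g/mol.
M(CO2) = 12.01 + 2(16.00) = 44.01 g/mol.
n(O2) = 286.132 g / 32.00 g/mol = 8.94163 mol.
From the equation the O2:CO2 mole ratio is 6:6, so n(CO2) = 8.94163 × 6/6 = 8.94163 mol.
Mass of CO2 = 8.94163 mol × 44.01 g/mol = 393.521 g.
Actual mass collected = 393.521 g × 0.890 = 350.234 g.

350.23 g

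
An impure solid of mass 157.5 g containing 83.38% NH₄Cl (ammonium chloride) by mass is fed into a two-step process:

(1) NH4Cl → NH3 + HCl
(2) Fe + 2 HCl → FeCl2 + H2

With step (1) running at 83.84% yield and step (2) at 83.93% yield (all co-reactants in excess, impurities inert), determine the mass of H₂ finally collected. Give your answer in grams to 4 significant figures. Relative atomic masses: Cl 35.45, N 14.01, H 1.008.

1.741 g

Pure NH4Cl = 157.5 × 0.8338 = 131.32 g.
M(NH4Cl) = 14.01 + 4(1.008) + 35.45 = 53.492 g/mol.
M(H2) = 2(1.008) = 2.016 g/mol.
n(NH4Cl) = 131.32 / 53.492 = 2.4550 mol.
Step 1 (NH4Cl:HCl = 1:1): theoretical n(HCl) = 2.4550 mol; at 83.84% yield, n(HCl) = 2.0583 mol.
Step 2 (HCl:H2 = 2:1): theoretical n(H2) = 1.0291 mol, so theoretical mass = 1.0291 × 2.016 = 2.0747 g.
At 83.93% yield, actual mass of H2 = 2.0747 × 0.8393 = 1.7413 g.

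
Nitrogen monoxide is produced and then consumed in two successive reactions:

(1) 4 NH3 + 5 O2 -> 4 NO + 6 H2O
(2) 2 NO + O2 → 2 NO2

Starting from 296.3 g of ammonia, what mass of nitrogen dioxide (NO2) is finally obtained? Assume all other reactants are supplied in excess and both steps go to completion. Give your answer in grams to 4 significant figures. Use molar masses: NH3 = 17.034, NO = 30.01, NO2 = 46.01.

800.3 g

n(NH3) = 296.30 / 17.034 = 17.395 mol.
Step 1 gives a 4:4 ratio of NH3 to NO, so n(NO) = 17.395 mol.
In step 2 the NO:NO2 ratio is 2:2, so n(NO2) = 17.395 mol.
Mass of NO2 = 17.395 × 46.01 = 800.33 g.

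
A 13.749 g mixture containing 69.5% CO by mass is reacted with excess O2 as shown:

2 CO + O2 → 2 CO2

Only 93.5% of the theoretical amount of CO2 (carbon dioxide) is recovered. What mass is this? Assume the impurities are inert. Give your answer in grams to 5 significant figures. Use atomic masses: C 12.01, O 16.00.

14.038 g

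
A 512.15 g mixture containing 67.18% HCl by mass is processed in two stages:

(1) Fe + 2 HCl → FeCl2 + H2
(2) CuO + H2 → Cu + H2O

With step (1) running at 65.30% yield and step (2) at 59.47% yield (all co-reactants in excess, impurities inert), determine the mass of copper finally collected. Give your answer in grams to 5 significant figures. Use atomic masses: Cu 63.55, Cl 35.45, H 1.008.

116.45 g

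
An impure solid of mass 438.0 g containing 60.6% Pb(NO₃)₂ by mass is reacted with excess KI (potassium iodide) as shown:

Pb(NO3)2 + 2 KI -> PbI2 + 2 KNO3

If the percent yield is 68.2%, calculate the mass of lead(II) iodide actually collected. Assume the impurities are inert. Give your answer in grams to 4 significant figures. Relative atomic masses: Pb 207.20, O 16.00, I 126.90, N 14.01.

Pure Pb(NO3)2 available = 438.0 g × 0.606 = 265.43 g.
M(Pb(NO3)2) = 207.20 + 2(14.01) + 6(16.00) = 331.22 g/mol.
M(PbI2) = 207.20 + 2(126.90) = 461.00 g/mol.
n(Pb(NO3)2) = 265.43 g / 331.22 g/mol = 0.80136 mol.
From the equation the Pb(NO3)2:PbI2 mole ratio is 1:1, so n(PbI2) = 0.80136 × 1/1 = 0.80136 mol.
Mass of PbI2 = 0.80136 mol × 461.00 g/mol = 369.43 g.
Actual mass collected = 369.43 g × 0.682 = 251.95 g.

252.0 g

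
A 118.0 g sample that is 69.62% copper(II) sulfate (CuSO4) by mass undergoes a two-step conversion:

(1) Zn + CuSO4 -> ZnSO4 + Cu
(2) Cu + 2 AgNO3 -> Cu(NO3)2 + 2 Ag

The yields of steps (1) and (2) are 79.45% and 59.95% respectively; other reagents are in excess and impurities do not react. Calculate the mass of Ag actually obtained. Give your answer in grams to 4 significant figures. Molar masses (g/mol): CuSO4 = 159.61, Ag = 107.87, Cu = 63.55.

Pure CuSO4 = 118.0 × 0.6962 = 82.152 g.
n(CuSO4) = 82.152 / 159.61 = 0.51470 mol.
Step 1 (CuSO4:Cu = 1:1): theoretical n(Cu) = 0.51470 mol; at 79.45% yield, n(Cu) = 0.40893 mol.
Step 2 (Cu:Ag = 1:2): theoretical n(Ag) = 0.81786 mol, so theoretical mass = 0.81786 × 107.87 = 88.223 g.
At 59.95% yield, actual mass of Ag = 88.223 × 0.5995 = 52.890 g.

52.89 g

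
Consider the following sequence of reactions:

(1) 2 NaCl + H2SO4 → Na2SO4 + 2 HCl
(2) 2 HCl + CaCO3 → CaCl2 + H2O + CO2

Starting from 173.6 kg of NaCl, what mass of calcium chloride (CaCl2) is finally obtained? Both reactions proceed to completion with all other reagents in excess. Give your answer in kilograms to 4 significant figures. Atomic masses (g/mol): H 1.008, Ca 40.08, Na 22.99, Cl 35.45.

M(NaCl) = 22.99 + 35.45 = 58.44 g/mol.
M(CaCl2) = 40.08 + 2(35.45) = 110.98 g/mol.
173.6 kg = 173600 g.
n(NaCl) = 173600 / 58.44 = 2970.6 mol.
Step 1 gives a 2:2 ratio of NaCl to HCl, so n(HCl) = 2970.6 mol.
In step 2 the HCl:CaCl2 ratio is 2:1, so n(CaCl2) = 1485.3 mol.
Mass of CaCl2 = 1485.3 × 110.98 = 164840 g = 164.8 kg.

164.8 kg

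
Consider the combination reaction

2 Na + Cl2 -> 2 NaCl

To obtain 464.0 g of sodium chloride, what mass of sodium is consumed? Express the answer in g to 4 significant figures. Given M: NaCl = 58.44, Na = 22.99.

n(NaCl) = 464.00 g / 58.44 g/mol = 7.9398 mol.
From the equation the NaCl:Na mole ratio is 2:2, so n(Na) = 7.9398 × 2/2 = 7.9398 mol.
Mass of Na = 7.9398 mol × 22.99 g/mol = 182.54 g.

182.5 g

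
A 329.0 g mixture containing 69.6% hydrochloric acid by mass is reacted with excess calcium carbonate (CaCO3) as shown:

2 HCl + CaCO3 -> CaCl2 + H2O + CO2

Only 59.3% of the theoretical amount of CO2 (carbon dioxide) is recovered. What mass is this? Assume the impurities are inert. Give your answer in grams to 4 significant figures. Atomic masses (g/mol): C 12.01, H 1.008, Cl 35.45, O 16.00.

81.96 g

Pure HCl available = 329.0 g × 0.696 = 228.98 g.
M(HCl) = 1.008 + 35.45 = 36.458 g/mol.
M(CO2) = 12.01 + 2(16.00) = 44.01 g/mol.
n(HCl) = 228.98 g / 36.458 g/mol = 6.2808 mol.
From the equation the HCl:CO2 mole ratio is 2:1, so n(CO2) = 6.2808 × 1/2 = 3.1404 mol.
Mass of CO2 = 3.1404 mol × 44.01 g/mol = 138.21 g.
Actual mass collected = 138.21 g × 0.593 = 81.957 g.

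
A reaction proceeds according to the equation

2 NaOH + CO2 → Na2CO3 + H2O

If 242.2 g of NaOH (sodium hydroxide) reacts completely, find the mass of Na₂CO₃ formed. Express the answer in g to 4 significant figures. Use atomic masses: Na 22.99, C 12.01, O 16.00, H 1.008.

M(NaOH) = 22.99 + 16.00 + 1.008 = 39.998 g/mol.
M(Na2CO3) = 2(22.99) + 12.01 + 3(16.00) = 105.99 g/mol.
n(NaOH) = 242.20 g / 39.998 g/mol = 6.0553 mol.
From the equation the NaOH:Na2CO3 mole ratio is 2:1, so n(Na2CO3) = 6.0553 × 1/2 = 3.0277 mol.
Mass of Na2CO3 = 3.0277 mol × 105.99 g/mol = 320.90 g.

320.9 g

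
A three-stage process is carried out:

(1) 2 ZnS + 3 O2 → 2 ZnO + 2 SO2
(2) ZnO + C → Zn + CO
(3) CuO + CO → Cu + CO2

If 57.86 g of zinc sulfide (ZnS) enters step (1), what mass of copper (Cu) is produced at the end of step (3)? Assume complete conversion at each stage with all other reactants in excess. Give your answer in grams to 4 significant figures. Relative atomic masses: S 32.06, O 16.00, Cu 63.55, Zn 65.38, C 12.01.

37.74 g

M(ZnS) = 65.38 + 32.06 = 97.44 g/mol.
M(Cu) = 63.55 g/mol.
n(ZnS) = 57.86 / 97.44 = 0.59380 mol.
Reaction (1): ZnS→ZnO ratio 2:2 ⇒ n(ZnO) = 0.59380 mol.
Reaction (2): ZnO→CO ratio 1:1 ⇒ n(CO) = 0.59380 mol.
Reaction (3): CO→Cu ratio 1:1 ⇒ n(Cu) = 0.59380 mol.
Mass of Cu = 0.59380 × 63.55 = 37.736 g.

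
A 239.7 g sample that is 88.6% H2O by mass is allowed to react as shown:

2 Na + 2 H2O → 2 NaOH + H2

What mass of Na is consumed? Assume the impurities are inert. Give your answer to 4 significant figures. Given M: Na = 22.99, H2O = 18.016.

Mass of pure H2O = 239.7 g × 0.886 = 212.37 g.
n(H2O) = 212.37 g / 18.016 g/mol = 11.788 mol.
From the equation the H2O:Na mole ratio is 2:2, so n(Na) = 11.788 × 2/2 = 11.788 mol.
Mass of Na = 11.788 mol × 22.99 g/mol = 271.01 g.

271.0 g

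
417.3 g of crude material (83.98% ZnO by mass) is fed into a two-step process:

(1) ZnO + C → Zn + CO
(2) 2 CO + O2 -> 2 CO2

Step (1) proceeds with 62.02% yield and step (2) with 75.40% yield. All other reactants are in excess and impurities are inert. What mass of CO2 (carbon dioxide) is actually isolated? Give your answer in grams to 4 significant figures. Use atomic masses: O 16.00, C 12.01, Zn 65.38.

88.63 g

Pure ZnO = 417.3 × 0.8398 = 350.45 g.
M(ZnO) = 65.38 + 16.00 = 81.38 g/mol.
M(CO2) = 12.01 + 2(16.00) = 44.01 g/mol.
n(ZnO) = 350.45 / 81.38 = 4.3063 mol.
Step 1 (ZnO:CO = 1:1): theoretical n(CO) = 4.3063 mol; at 62.02% yield, n(CO) = 2.6708 mol.
Step 2 (CO:CO2 = 2:2): theoretical n(CO2) = 2.6708 mol, so theoretical mass = 2.6708 × 44.01 = 117.54 g.
At 75.40% yield, actual mass of CO2 = 117.54 × 0.7540 = 88.626 g.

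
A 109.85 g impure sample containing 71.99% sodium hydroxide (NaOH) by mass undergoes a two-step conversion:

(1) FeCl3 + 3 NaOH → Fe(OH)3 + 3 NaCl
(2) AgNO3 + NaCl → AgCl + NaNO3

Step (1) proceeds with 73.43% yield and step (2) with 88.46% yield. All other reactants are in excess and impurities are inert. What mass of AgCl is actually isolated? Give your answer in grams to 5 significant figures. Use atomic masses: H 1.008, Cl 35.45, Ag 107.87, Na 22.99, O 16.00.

Pure NaOH = 109.85 × 0.7199 = 79.0810 g.
M(NaOH) = 22.99 + 16.00 + 1.008 = 39.998 g/mol.
M(AgCl) = 107.87 + 35.45 = 143.32 g/mol.
n(NaOH) = 79.0810 / 39.998 = 1.97712 mol.
Step 1 (NaOH:NaCl = 3:3): theoretical n(NaCl) = 1.97712 mol; at 73.43% yield, n(NaCl) = 1.45180 mol.
Step 2 (NaCl:AgCl = 1:1): theoretical n(AgCl) = 1.45180 mol, so theoretical mass = 1.45180 × 143.32 = 208.072 g.
At 88.46% yield, actual mass of AgCl = 208.072 × 0.8846 = 184.061 g.

184.06 g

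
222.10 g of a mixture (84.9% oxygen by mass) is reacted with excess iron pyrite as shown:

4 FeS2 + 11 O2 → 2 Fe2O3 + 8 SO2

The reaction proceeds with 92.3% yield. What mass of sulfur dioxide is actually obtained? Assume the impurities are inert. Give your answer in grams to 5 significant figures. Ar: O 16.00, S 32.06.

253.39 g

Pure O2 available = 222.10 g × 0.849 = 188.563 g.
M(O2) = 2(16.00) = 32.00 g/mol.
M(SO2) = 32.06 + 2(16.00) = 64.06 g/mol.
n(O2) = 188.563 g / 32.00 g/mol = 5.89259 mol.
From the equation the O2:SO2 mole ratio is 11:8, so n(SO2) = 5.89259 × 8/11 = 4.28552 mol.
Mass of SO2 = 4.28552 mol × 64.06 g/mol = 274.530 g.
Actual mass collected = 274.530 g × 0.923 = 253.392 g.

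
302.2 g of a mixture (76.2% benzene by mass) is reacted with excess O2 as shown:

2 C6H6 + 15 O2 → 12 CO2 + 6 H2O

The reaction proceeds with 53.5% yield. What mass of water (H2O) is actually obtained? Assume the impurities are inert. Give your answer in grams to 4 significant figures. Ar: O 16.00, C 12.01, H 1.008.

85.25 g

Pure C6H6 available = 302.2 g × 0.762 = 230.28 g.
M(C6H6) = 6(12.01) + 6(1.008) = 78.108 g/mol.
M(H2O) = 2(1.008) + 16.00 = 18.016 g/mol.
n(C6H6) = 230.28 g / 78.108 g/mol = 2.9482 mol.
From the equation the C6H6:H2O mole ratio is 2:6, so n(H2O) = 2.9482 × 6/2 = 8.8445 mol.
Mass of H2O = 8.8445 mol × 18.016 g/mol = 159.34 g.
Actual mass collected = 159.34 g × 0.535 = 85.249 g.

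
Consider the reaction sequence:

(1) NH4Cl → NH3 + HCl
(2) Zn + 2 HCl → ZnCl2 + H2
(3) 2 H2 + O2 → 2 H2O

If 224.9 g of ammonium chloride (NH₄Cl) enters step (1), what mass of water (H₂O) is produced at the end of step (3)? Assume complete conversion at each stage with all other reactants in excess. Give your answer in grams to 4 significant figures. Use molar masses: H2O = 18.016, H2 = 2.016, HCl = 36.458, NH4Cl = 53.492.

37.87 g

n(NH4Cl) = 224.9 / 53.492 = 4.2044 mol.
Reaction (1): NH4Cl→HCl ratio 1:1 ⇒ n(HCl) = 4.2044 mol.
Reaction (2): HCl→H2 ratio 2:1 ⇒ n(H2) = 2.1022 mol.
Reaction (3): H2→H2O ratio 2:2 ⇒ n(H2O) = 2.1022 mol.
Mass of H2O = 2.1022 × 18.016 = 37.873 g.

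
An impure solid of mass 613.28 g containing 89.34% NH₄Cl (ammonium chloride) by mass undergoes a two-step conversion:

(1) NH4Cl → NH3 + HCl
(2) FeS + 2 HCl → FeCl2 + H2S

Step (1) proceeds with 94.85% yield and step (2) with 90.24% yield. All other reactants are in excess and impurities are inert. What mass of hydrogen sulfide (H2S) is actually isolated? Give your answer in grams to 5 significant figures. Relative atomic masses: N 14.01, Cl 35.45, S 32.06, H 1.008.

Pure NH4Cl = 613.28 × 0.8934 = 547.904 g.
M(NH4Cl) = 14.01 + 4(1.008) + 35.45 = 53.492 g/mol.
M(H2S) = 2(1.008) + 32.06 = 34.076 g/mol.
n(NH4Cl) = 547.904 / 53.492 = 10.2427 mol.
Step 1 (NH4Cl:HCl = 1:1): theoretical n(HCl) = 10.2427 mol; at 94.85% yield, n(HCl) = 9.71523 mol.
Step 2 (HCl:H2S = 2:1): theoretical n(H2S) = 4.85762 mol, so theoretical mass = 4.85762 × 34.076 = 165.528 g.
At 90.24% yield, actual mass of H2S = 165.528 × 0.9024 = 149.373 g.

149.37 g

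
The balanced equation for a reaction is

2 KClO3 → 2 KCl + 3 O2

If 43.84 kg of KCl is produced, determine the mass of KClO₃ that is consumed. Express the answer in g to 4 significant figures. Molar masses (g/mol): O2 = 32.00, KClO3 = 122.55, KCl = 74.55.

Convert: 43.84 kg = 43840 g.
n(KCl) = 43840 g / 74.55 g/mol = 588.06 mol.
From the equation the KCl:KClO3 mole ratio is 2:2, so n(KClO3) = 588.06 × 2/2 = 588.06 mol.
Mass of KClO3 = 588.06 mol × 122.55 g/mol = 72067 g.

72070 g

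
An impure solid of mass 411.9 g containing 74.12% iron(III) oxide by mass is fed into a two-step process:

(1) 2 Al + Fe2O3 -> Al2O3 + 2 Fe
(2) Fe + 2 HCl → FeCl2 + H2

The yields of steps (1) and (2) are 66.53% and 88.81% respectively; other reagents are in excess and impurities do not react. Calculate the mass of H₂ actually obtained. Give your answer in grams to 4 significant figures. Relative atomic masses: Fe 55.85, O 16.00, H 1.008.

4.554 g

Pure Fe2O3 = 411.9 × 0.7412 = 305.30 g.
M(Fe2O3) = 2(55.85) + 3(16.00) = 159.70 g/mol.
M(H2) = 2(1.008) = 2.016 g/mol.
n(Fe2O3) = 305.30 / 159.70 = 1.9117 mol.
Step 1 (Fe2O3:Fe = 1:2): theoretical n(Fe) = 3.8234 mol; at 66.53% yield, n(Fe) = 2.5437 mol.
Step 2 (Fe:H2 = 1:1): theoretical n(H2) = 2.5437 mol, so theoretical mass = 2.5437 × 2.016 = 5.1281 g.
At 88.81% yield, actual mass of H2 = 5.1281 × 0.8881 = 4.5543 g.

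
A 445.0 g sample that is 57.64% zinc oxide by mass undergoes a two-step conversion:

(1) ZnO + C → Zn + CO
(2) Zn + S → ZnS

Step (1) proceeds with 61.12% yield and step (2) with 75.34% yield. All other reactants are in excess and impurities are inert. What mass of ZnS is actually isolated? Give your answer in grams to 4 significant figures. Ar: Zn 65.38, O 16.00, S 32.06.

Pure ZnO = 445.0 × 0.5764 = 256.50 g.
M(ZnO) = 65.38 + 16.00 = 81.38 g/mol.
M(ZnS) = 65.38 + 32.06 = 97.44 g/mol.
n(ZnO) = 256.50 / 81.38 = 3.1519 mol.
Step 1 (ZnO:Zn = 1:1): theoretical n(Zn) = 3.1519 mol; at 61.12% yield, n(Zn) = 1.9264 mol.
Step 2 (Zn:ZnS = 1:1): theoretical n(ZnS) = 1.9264 mol, so theoretical mass = 1.9264 × 97.44 = 187.71 g.
At 75.34% yield, actual mass of ZnS = 187.71 × 0.7534 = 141.42 g.

141.4 g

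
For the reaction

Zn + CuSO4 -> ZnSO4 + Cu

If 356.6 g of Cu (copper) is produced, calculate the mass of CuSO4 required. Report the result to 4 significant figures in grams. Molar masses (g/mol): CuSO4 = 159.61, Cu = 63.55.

895.6 g

n(Cu) = 356.60 g / 63.55 g/mol = 5.6113 mol.
From the equation the Cu:CuSO4 mole ratio is 1:1, so n(CuSO4) = 5.6113 × 1/1 = 5.6113 mol.
Mass of CuSO4 = 5.6113 mol × 159.61 g/mol = 895.62 g.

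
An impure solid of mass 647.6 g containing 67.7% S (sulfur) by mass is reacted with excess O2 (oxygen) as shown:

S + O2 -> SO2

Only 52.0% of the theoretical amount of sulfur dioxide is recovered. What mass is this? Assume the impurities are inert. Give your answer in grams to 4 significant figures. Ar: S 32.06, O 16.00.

Pure S available = 647.6 g × 0.677 = 438.43 g.
M(S) = 32.06 g/mol.
M(SO2) = 32.06 + 2(16.00) = 64.06 g/mol.
n(S) = 438.43 g / 32.06 g/mol = 13.675 mol.
From the equation the S:SO2 mole ratio is 1:1, so n(SO2) = 13.675 × 1/1 = 13.675 mol.
Mass of SO2 = 13.675 mol × 64.06 g/mol = 876.03 g.
Actual mass collected = 876.03 g × 0.520 = 455.54 g.

455.5 g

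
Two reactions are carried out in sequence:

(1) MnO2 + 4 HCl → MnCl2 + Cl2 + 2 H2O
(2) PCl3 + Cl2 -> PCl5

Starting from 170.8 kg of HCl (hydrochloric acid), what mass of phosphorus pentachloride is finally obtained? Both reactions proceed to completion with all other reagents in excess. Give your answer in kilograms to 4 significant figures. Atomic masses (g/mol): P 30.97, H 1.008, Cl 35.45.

243.9 kg

M(HCl) = 1.008 + 35.45 = 36.458 g/mol.
M(PCl5) = 30.97 + 5(35.45) = 208.22 g/mol.
170.8 kg = 170800 g.
n(HCl) = 170800 / 36.458 = 4684.8 mol.
Step 1 gives a 4:1 ratio of HCl to Cl2, so n(Cl2) = 1171.2 mol.
In step 2 the Cl2:PCl5 ratio is 1:1, so n(PCl5) = 1171.2 mol.
Mass of PCl5 = 1171.2 × 208.22 = 243870 g = 243.9 kg.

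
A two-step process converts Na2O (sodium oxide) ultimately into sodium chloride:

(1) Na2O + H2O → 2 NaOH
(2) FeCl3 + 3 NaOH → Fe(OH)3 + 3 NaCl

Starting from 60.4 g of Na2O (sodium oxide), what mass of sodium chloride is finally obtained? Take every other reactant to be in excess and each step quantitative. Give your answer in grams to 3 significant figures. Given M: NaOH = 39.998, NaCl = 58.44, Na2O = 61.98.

114 g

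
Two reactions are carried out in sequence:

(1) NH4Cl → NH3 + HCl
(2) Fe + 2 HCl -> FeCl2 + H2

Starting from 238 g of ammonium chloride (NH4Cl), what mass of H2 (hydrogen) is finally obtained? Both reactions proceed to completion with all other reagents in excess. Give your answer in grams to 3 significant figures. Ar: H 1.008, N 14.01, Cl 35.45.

4.48 g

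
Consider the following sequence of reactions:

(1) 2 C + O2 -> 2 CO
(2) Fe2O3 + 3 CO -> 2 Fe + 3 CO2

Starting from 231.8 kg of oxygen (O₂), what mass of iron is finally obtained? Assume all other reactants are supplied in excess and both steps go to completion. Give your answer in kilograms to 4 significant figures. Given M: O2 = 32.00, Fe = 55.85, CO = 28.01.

539.4 kg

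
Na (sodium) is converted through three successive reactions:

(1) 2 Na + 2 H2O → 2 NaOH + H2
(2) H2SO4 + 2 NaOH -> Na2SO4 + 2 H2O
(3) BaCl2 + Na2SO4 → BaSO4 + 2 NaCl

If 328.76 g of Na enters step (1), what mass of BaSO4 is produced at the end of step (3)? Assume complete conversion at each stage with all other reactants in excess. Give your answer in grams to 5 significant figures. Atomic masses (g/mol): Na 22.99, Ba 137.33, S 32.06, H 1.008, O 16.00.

1668.8 g

M(Na) = 22.99 g/mol.
M(BaSO4) = 137.33 + 32.06 + 4(16.00) = 233.39 g/mol.
n(Na) = 328.76 / 22.99 = 14.3001 mol.
Reaction (1): Na→NaOH ratio 2:2 ⇒ n(NaOH) = 14.3001 mol.
Reaction (2): NaOH→Na2SO4 ratio 2:1 ⇒ n(Na2SO4) = 7.15007 mol.
Reaction (3): Na2SO4→BaSO4 ratio 1:1 ⇒ n(BaSO4) = 7.15007 mol.
Mass of BaSO4 = 7.15007 × 233.39 = 1668.75 g.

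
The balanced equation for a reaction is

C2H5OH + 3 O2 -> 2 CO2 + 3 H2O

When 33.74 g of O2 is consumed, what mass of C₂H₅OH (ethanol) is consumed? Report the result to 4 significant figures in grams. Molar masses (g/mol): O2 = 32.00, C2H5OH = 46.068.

16.19 g

n(O2) = 33.740 g / 32.00 g/mol = 1.0544 mol.
From the equation the O2:C2H5OH mole ratio is 3:1, so n(C2H5OH) = 1.0544 × 1/3 = 0.35146 mol.
Mass of C2H5OH = 0.35146 mol × 46.068 g/mol = 16.191 g.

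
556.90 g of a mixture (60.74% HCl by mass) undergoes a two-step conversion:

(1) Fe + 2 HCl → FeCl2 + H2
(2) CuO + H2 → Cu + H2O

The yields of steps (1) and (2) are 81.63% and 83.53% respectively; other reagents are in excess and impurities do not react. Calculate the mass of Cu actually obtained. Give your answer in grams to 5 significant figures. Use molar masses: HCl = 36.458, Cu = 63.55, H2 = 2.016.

Pure HCl = 556.90 × 0.6074 = 338.261 g.
n(HCl) = 338.261 / 36.458 = 9.27810 mol.
Step 1 (HCl:H2 = 2:1): theoretical n(H2) = 4.63905 mol; at 81.63% yield, n(H2) = 3.78686 mol.
Step 2 (H2:Cu = 1:1): theoretical n(Cu) = 3.78686 mol, so theoretical mass = 3.78686 × 63.55 = 240.655 g.
At 83.53% yield, actual mass of Cu = 240.655 × 0.8353 = 201.019 g.

201.02 g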